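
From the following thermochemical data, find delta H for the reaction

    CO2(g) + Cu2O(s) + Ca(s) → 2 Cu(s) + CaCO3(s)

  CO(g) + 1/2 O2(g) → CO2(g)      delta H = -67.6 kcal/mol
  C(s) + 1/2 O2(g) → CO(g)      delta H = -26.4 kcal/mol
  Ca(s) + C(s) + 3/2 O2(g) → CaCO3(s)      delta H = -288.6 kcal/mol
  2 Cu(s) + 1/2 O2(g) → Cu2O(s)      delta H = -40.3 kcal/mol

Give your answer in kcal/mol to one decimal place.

delta H = -154.3 kcal/mol

equation 1 reversed: +67.6 kcal/mol
equation 2 reversed: +26.4 kcal/mol
equation 3 as written: -288.6 kcal/mol
equation 4 reversed: +40.3 kcal/mol
Since enthalpy is a state function, delta H = (-1)·(-67.6) + (-1)·(-26.4) + (1)·(-288.6) + (-1)·(-40.3) = -154.3 kcal/mol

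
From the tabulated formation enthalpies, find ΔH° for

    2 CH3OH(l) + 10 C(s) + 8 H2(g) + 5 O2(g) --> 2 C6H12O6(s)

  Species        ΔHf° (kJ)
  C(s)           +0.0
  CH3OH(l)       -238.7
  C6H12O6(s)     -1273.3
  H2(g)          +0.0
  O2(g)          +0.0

ΔH° = -2069.2 kJ

Products: 2·(-1273.3) = -2546.6
Reactants: 2·(-238.7) + 10·(+0.0) + 8·(+0.0) + 5·(+0.0) = -477.4
ΔH° = (-2546.6) − (-477.4) = -2069.2 kJ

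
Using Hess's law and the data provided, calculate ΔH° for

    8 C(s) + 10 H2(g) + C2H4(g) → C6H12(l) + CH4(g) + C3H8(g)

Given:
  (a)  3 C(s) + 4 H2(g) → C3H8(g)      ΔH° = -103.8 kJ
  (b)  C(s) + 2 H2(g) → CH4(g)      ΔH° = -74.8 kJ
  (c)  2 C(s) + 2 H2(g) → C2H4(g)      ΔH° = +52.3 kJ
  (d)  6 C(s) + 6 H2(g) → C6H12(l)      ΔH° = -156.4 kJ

(a) as written (C3H8(g) already on the product side): -103.8 kJ
(b) as written (CH4(g) already on the product side): -74.8 kJ
(c) reversed (reverse to put C2H4(g) on the reactant side): -52.3 kJ
(d) as written (C6H12(l) already on the product side): -156.4 kJ
Combining the equations, ΔH° = (1)·(-103.8) + (1)·(-74.8) + (-1)·(+52.3) + (1)·(-156.4) = -387.3 kJ

ΔH° = -387.3 kJ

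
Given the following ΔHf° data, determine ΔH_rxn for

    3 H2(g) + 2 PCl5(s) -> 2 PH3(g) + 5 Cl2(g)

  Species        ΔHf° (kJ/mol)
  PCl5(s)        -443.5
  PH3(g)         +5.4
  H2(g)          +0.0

ΔH_rxn = 897.8 kJ/mol

Products: 2·(+5.4) + 5·(+0.0) = +10.8
Reactants: 3·(+0.0) + 2·(-443.5) = -887.0
ΔH_rxn = (+10.8) − (-887.0) = 897.8 kJ/mol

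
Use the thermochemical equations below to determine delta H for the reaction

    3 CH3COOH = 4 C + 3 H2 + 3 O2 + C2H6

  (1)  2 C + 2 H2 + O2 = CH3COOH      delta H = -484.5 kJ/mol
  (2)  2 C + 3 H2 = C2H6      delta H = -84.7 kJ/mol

delta H = 1368.8 kJ/mol

(1) reversed and × 3 (reverse to put CH3COOH on the reactant side; ×3 to match 3 CH3COOH in the target): (-3)·(-484.5) = +1453.5 kJ/mol
(2) as written (C2H6 already on the product side): -84.7 kJ/mol
Since enthalpy is a state function, delta H = (+1453.5) + (-84.7) = 1368.8 kJ/mol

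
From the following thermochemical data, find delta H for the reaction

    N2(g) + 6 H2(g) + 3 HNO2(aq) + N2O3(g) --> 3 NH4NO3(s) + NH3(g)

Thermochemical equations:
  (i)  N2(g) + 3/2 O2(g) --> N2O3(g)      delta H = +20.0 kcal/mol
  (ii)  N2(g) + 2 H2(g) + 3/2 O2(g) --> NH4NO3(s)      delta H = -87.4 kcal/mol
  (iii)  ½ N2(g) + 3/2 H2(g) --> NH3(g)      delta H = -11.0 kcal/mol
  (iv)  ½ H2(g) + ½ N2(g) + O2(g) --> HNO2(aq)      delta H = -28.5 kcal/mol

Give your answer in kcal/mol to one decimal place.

delta H = -207.7 kcal/mol

(i) reversed (reverse to put N2O3(g) on the reactant side): -20.0 kcal/mol
(ii) × 3 (scale by 3 for the 3 NH4NO3(s)): (3)·(-87.4) = -262.2 kcal/mol
(iii) as written (NH3(g) already on the product side): -11.0 kcal/mol
(iv) reversed and × 3 (HNO2(aq) must end up as a reactant; ×3 to match 3 HNO2(aq) in the target): (-3)·(-28.5) = +85.5 kcal/mol
delta H = (-1)·(+20.0) + (3)·(-87.4) + (1)·(-11.0) + (-3)·(-28.5) = -207.7 kcal/mol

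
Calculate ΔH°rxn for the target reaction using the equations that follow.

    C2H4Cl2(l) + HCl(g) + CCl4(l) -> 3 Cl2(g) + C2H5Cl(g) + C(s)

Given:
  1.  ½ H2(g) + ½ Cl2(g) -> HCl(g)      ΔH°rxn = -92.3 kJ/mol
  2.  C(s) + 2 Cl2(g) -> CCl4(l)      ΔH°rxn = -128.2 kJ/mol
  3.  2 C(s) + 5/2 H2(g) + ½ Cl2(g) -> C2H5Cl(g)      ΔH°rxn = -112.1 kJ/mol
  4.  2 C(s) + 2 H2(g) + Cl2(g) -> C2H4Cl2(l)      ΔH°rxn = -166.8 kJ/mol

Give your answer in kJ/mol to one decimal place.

ΔH°rxn = 275.2 kJ/mol

eq. 1 reversed (HCl(g) must end up as a reactant): +92.3 kJ/mol
eq. 2 reversed (reverse to put CCl4(l) on the reactant side): +128.2 kJ/mol
eq. 3 as written (C2H5Cl(g) already on the product side): -112.1 kJ/mol
eq. 4 reversed (reverse to put C2H4Cl2(l) on the reactant side): +166.8 kJ/mol
ΔH°rxn = (-1)·(-92.3) + (-1)·(-128.2) + (1)·(-112.1) + (-1)·(-166.8) = 275.2 kJ/mol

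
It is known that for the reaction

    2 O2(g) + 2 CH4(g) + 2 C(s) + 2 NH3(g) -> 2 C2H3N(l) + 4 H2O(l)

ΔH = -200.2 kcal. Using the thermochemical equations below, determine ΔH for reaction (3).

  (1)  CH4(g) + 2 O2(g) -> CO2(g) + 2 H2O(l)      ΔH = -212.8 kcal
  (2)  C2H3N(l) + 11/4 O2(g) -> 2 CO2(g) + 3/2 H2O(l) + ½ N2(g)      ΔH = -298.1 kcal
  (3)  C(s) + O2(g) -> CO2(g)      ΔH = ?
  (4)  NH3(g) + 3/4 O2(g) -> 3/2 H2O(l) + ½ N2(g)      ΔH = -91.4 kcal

ΔH = -94.0 kcal

(1) × 2: (2)·(-212.8) = -425.6 kcal
(2) reversed and × 2: (-2)·(-298.1) = +596.2 kcal
(3) × 2: contributes 2·x
(4) × 2: (2)·(-91.4) = -182.8 kcal
-200.2 = (-425.6) + (+596.2) + (-182.8) + 2·x
x = (-200.2 − (-12.2)) / (2) = -94.0 kcal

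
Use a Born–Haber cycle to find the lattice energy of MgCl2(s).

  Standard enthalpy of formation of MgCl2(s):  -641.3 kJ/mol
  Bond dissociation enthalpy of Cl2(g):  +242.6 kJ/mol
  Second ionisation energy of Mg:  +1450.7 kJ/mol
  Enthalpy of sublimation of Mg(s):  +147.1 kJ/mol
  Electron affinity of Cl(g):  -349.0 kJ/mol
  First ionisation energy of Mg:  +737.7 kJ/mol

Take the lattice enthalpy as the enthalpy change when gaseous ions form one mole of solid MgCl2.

ΔHf° = 1·ΔHsub + 1·(ΣIE) + 1·D(Cl2) + 2·EA + U
-641.3 = 1·(+147.1) + 1·(+2188.4) + 1·(+242.6) + 2·(-349.0) + U
U = -641.3 − (+1880.1) = -2521.4 kJ/mol

U = -2521.4 kJ/mol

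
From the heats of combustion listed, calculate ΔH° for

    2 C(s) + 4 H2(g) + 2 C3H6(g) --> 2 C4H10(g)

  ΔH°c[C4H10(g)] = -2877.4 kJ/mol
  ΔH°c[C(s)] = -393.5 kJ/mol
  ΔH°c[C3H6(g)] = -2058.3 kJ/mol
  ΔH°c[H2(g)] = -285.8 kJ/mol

ΔH° = -292.0 kJ/mol

With combustion enthalpies, reactants minus products:
= [2·(-393.5) + 4·(-285.8) + 2·(-2058.3)] − [2·(-2877.4)]
= -292.0 kJ/mol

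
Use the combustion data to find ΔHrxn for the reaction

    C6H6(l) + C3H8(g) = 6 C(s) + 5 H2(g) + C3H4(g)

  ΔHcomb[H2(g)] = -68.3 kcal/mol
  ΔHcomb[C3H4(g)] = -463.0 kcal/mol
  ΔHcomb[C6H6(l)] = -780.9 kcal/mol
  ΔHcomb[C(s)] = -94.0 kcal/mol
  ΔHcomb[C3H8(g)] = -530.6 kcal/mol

Using ΔH = Σ nΔHc°(reactants) − Σ nΔHc°(products):
= [1·(-780.9) + 1·(-530.6)] − [6·(-94.0) + 5·(-68.3) + 1·(-463.0)]
= 57.0 kcal/mol

ΔHrxn = 57.0 kcal/mol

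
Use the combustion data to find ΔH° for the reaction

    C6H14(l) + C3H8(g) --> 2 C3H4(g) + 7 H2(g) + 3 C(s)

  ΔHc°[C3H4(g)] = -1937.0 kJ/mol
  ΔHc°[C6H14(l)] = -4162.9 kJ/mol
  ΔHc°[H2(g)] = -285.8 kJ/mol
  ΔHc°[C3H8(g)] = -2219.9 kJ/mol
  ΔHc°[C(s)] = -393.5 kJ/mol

ΔH° = 672.3 kJ/mol

With combustion enthalpies, reactants minus products:
= [1·(-4162.9) + 1·(-2219.9)] − [2·(-1937.0) + 7·(-285.8) + 3·(-393.5)]
= 672.3 kJ/mol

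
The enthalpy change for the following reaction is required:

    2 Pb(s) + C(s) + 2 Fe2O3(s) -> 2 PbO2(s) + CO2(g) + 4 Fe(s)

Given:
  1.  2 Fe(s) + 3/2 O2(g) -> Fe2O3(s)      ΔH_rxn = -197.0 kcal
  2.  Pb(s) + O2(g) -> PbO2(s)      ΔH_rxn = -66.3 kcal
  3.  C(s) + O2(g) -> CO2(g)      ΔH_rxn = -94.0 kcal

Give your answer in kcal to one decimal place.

eq. 1 reversed and × 2 (Fe2O3(s) must end up as a reactant; scale by 2 for the 2 Fe2O3(s)): (-2)·(-197.0) = +394.0 kcal
eq. 2 × 2 (scale by 2 for the 2 PbO2(s)): (2)·(-66.3) = -132.6 kcal
eq. 3 as written (CO2(g) already on the product side): -94.0 kcal
ΔH_rxn = (-2)·(-197.0) + (2)·(-66.3) + (1)·(-94.0) = 167.4 kcal

ΔH_rxn = 167.4 kcal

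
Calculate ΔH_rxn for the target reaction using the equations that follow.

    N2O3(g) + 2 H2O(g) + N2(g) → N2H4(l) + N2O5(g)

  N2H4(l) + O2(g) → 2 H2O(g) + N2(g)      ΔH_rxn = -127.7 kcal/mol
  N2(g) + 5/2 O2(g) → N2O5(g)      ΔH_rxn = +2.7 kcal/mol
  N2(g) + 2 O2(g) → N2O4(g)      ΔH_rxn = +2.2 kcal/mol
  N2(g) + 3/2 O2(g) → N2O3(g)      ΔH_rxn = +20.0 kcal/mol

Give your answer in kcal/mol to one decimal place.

ΔH_rxn = 110.4 kcal/mol

equation 1 reversed: +127.7 kcal/mol
equation 2 as written: +2.7 kcal/mol
equation 3: not needed.
equation 4 reversed: -20.0 kcal/mol
Combining the equations, ΔH_rxn = (-1)·(-127.7) + (1)·(+2.7) + (-1)·(+20.0) = 110.4 kcal/mol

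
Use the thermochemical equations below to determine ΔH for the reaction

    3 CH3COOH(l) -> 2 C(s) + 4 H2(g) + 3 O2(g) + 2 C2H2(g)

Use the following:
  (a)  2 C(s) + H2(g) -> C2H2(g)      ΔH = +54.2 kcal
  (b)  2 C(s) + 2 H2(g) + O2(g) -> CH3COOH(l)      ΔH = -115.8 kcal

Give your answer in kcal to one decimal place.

ΔH = 455.8 kcal

(a) × 2: (2)·(+54.2) = +108.4 kcal
(b) reversed and × 3: (-3)·(-115.8) = +347.4 kcal
ΔH = (+108.4) + (+347.4) = 455.8 kcal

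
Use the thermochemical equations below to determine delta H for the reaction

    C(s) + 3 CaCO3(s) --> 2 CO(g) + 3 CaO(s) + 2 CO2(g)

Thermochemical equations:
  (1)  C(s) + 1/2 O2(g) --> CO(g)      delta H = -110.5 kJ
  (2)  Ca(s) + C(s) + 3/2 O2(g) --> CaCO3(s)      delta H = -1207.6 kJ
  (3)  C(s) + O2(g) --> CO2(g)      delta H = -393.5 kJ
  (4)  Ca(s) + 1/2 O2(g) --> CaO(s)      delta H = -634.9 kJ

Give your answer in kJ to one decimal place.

delta H = 710.1 kJ

(1) × 2: (2)·(-110.5) = -221.0 kJ
(2) reversed and × 3: (-3)·(-1207.6) = +3622.8 kJ
(3) × 2: (2)·(-393.5) = -787.0 kJ
(4) × 3: (3)·(-634.9) = -1904.7 kJ
Combining the equations, delta H = (-221.0) + (+3622.8) + (-787.0) + (-1904.7) = 710.1 kJ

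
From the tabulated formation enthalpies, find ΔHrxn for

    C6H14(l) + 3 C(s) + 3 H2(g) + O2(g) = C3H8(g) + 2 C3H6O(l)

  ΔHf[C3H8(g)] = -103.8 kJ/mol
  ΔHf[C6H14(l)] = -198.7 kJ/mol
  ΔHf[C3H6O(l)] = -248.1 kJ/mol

ΔHrxn = -401.3 kJ/mol

Products: 1·(-103.8) + 2·(-248.1) = -600.0
Reactants: 1·(-198.7) + 3·(+0.0) + 3·(+0.0) + 1·(+0.0) = -198.7
ΔHrxn = (-600.0) − (-198.7) = -401.3 kJ/mol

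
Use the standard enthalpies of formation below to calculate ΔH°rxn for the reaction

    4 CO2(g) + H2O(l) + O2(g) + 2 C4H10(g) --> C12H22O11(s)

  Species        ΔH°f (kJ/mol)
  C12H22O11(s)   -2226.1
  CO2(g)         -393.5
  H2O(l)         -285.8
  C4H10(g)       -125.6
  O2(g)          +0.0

Products: 1·(-2226.1) = -2226.1
Reactants: 4·(-393.5) + 1·(-285.8) + 1·(+0.0) + 2·(-125.6) = -2111.0
ΔH°rxn = (-2226.1) − (-2111.0) = -115.1 kJ/mol

ΔH°rxn = -115.1 kJ/mol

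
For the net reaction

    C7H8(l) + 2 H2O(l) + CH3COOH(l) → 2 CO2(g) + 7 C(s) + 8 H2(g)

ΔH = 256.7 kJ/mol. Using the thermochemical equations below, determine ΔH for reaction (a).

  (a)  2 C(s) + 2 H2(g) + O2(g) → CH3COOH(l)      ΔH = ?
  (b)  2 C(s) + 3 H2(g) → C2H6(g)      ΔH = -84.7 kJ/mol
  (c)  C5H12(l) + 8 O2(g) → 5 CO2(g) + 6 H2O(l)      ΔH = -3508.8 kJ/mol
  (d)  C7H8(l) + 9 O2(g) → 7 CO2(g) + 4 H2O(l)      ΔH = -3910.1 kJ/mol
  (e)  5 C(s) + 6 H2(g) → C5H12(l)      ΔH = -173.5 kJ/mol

ΔH = -484.5 kJ/mol

(a) reversed: contributes −x
(b): not needed.
(c) reversed: +3508.8 kJ/mol
(d) as written: -3910.1 kJ/mol
(e) reversed: +173.5 kJ/mol
+256.7 = (+3508.8) + (-3910.1) + (+173.5) − x
x = (+256.7 − (-227.8)) / (-1) = -484.5 kJ/mol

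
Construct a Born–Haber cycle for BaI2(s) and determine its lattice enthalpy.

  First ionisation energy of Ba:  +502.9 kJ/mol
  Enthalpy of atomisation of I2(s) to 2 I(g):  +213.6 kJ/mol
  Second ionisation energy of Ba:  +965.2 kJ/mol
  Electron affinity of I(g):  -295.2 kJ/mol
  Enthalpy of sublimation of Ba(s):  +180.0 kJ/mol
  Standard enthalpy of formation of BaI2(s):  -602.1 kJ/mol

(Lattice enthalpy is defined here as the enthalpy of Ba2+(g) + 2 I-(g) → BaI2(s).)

U = -1873.4 kJ/mol

ΔHf° = 1·ΔHsub + 1·(ΣIE) + 1·D(I2) + 2·EA + U
-602.1 = 1·(+180.0) + 1·(+1468.1) + 1·(+213.6) + 2·(-295.2) + U
U = -602.1 − (+1271.3) = -1873.4 kJ/mol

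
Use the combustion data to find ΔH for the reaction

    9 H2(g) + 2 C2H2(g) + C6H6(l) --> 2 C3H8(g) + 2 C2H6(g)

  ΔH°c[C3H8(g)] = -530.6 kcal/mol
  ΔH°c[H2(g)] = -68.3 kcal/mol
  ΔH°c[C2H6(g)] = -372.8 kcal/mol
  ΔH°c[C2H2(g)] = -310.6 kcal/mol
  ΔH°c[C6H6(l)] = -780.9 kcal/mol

ΔH = -210.0 kcal/mol

With combustion enthalpies, reactants minus products:
= [9·(-68.3) + 2·(-310.6) + 1·(-780.9)] − [2·(-530.6) + 2·(-372.8)]
= -210.0 kcal/mol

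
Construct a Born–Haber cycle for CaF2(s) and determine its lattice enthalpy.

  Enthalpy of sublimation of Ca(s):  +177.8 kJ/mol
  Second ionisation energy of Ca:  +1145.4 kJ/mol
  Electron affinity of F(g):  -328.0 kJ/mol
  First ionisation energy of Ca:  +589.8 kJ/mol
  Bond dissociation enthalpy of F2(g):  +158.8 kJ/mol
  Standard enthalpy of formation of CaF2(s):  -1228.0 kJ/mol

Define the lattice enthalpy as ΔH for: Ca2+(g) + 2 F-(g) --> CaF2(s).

U = -2643.8 kJ/mol

ΔHf° = 1·ΔHsub + 1·(ΣIE) + 1·D(F2) + 2·EA + U
-1228.0 = 1·(+177.8) + 1·(+1735.2) + 1·(+158.8) + 2·(-328.0) + U
U = -1228.0 − (+1415.8) = -2643.8 kJ/mol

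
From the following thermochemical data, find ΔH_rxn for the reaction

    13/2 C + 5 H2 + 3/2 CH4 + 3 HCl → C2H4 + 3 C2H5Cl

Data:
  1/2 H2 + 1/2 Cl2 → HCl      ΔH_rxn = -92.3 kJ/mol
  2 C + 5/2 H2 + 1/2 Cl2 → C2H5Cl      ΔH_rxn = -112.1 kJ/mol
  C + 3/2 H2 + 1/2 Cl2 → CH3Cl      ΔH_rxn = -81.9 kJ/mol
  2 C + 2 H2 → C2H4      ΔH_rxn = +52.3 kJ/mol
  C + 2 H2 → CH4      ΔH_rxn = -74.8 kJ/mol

equation 1 reversed and × 3 (reverse to put HCl on the reactant side; scale by 3 for the 3 HCl): (-3)·(-92.3) = +276.9 kJ/mol
equation 2 × 3 (scale by 3 for the 3 C2H5Cl): (3)·(-112.1) = -336.3 kJ/mol
equation 3: not needed (CH3Cl appears nowhere else).
equation 4 as written (C2H4 already on the product side): +52.3 kJ/mol
equation 5 reversed and × 3/2 (reverse to put CH4 on the reactant side; scale by 3/2 for the 3/2 CH4): (-3/2)·(-74.8) = +112.2 kJ/mol
ΔH_rxn = (-3)·(-92.3) + (3)·(-112.1) + (1)·(+52.3) + (-3/2)·(-74.8) = 105.1 kJ/mol

ΔH_rxn = 105.1 kJ/mol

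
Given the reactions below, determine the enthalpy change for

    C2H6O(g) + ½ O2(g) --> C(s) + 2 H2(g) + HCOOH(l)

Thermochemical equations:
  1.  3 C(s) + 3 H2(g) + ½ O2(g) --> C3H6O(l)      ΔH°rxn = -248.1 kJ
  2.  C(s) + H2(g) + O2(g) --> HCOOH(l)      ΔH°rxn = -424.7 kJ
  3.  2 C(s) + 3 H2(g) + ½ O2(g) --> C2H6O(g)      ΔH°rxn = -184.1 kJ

eq. 1: not needed.
eq. 2 as written: -424.7 kJ
eq. 3 reversed: +184.1 kJ
Summing the manipulated equations, ΔH°rxn = (1)·(-424.7) + (-1)·(-184.1) = -240.6 kJ

ΔH°rxn = -240.6 kJ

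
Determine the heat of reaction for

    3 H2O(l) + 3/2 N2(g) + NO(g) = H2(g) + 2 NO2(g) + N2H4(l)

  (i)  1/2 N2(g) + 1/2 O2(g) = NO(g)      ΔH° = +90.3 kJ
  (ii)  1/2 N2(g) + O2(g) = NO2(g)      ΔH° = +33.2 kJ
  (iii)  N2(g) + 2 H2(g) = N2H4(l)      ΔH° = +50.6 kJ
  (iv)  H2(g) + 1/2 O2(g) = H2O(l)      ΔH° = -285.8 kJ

(i) reversed (reverse to put NO(g) on the reactant side): -90.3 kJ
(ii) × 2 (×2 to match 2 NO2(g) in the target): (2)·(+33.2) = +66.4 kJ
(iii) as written (N2H4(l) already on the product side): +50.6 kJ
(iv) reversed and × 3 (reverse to put H2O(l) on the reactant side; scale by 3 for the 3 H2O(l)): (-3)·(-285.8) = +857.4 kJ
By Hess's law, ΔH° = (-90.3) + (+66.4) + (+50.6) + (+857.4) = 884.1 kJ

ΔH° = 884.1 kJ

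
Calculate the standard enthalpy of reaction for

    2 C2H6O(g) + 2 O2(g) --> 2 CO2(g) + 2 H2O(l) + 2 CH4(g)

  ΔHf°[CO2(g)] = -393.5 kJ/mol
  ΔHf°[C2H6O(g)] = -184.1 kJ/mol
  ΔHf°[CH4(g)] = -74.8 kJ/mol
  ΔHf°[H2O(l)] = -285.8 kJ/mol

ΔH° = -1140.0 kJ/mol

ΔH°rxn = Σ nΔHf°(products) − Σ nΔHf°(reactants).
Products: 2·(-393.5) + 2·(-285.8) + 2·(-74.8) = -1508.2
Reactants: 2·(-184.1) + 2·(+0.0) = -368.2
ΔH° = (-1508.2) − (-368.2) = -1140.0 kJ/mol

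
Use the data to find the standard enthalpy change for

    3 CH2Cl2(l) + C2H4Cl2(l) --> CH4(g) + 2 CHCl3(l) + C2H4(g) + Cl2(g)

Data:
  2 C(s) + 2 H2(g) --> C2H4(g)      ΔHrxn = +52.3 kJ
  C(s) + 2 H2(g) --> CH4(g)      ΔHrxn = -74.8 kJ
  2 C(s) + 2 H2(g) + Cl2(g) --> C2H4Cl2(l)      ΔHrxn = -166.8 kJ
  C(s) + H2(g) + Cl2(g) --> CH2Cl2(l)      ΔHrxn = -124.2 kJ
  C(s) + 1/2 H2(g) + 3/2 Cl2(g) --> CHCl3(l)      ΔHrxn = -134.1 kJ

equation 1 as written: +52.3 kJ
equation 2 as written: -74.8 kJ
equation 3 reversed: +166.8 kJ
equation 4 reversed and × 3: (-3)·(-124.2) = +372.6 kJ
equation 5 × 2: (2)·(-134.1) = -268.2 kJ
ΔHrxn = (1)·(+52.3) + (1)·(-74.8) + (-1)·(-166.8) + (-3)·(-124.2) + (2)·(-134.1) = 248.7 kJ

ΔHrxn = 248.7 kJ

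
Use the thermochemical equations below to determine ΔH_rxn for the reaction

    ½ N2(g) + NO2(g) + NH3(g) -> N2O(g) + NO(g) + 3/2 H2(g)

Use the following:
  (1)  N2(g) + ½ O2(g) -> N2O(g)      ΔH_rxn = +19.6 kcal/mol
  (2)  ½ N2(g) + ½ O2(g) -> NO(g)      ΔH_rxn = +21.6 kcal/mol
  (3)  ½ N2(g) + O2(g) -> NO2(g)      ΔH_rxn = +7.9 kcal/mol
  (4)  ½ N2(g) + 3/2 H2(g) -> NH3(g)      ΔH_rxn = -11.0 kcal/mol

(1) as written: +19.6 kcal/mol
(2) as written: +21.6 kcal/mol
(3) reversed: -7.9 kcal/mol
(4) reversed: +11.0 kcal/mol
ΔH_rxn = (1)·(+19.6) + (1)·(+21.6) + (-1)·(+7.9) + (-1)·(-11.0) = 44.3 kcal/mol

ΔH_rxn = 44.3 kcal/mol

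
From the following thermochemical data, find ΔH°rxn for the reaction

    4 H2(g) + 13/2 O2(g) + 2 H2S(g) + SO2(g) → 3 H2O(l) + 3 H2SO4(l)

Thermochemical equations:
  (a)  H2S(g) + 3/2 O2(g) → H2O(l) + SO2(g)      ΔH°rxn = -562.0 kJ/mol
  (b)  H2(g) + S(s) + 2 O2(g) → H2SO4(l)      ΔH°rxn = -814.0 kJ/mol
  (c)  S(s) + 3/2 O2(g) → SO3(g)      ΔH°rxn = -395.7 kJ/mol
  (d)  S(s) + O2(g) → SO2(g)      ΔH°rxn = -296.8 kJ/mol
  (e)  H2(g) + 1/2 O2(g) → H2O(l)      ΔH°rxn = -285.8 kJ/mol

ΔH°rxn = -2961.4 kJ/mol

(a) × 2: (2)·(-562.0) = -1124.0 kJ/mol
(b) × 3: (3)·(-814.0) = -2442.0 kJ/mol
(c): not needed.
(d) reversed and × 3: (-3)·(-296.8) = +890.4 kJ/mol
(e) as written: -285.8 kJ/mol
Since enthalpy is a state function, ΔH°rxn = (-1124.0) + (-2442.0) + (+890.4) + (-285.8) = -2961.4 kJ/mol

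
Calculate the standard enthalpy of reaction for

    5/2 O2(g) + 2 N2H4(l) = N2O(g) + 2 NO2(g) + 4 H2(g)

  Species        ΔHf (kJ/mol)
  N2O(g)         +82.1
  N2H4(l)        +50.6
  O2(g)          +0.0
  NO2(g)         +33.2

Products: 1·(+82.1) + 2·(+33.2) + 4·(+0.0) = +148.5
Reactants: 5/2·(+0.0) + 2·(+50.6) = +101.2
ΔH°rxn = (+148.5) − (+101.2) = 47.3 kJ/mol

ΔH°rxn = 47.3 kJ/mol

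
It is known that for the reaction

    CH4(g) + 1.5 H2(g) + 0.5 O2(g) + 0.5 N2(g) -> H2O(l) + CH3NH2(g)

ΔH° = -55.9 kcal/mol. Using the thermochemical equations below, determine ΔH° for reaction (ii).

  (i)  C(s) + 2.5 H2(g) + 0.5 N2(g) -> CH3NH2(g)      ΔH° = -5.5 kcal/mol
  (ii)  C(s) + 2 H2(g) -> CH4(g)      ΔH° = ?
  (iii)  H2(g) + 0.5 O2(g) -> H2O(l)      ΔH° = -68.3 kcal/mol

(i) as written: -5.5 kcal/mol
(ii) reversed: contributes −x
(iii) as written: -68.3 kcal/mol
-55.9 = (-5.5) + (-68.3) − x
x = (-55.9 − (-73.8)) / (-1) = -17.9 kcal/mol

ΔH° = -17.9 kcal/mol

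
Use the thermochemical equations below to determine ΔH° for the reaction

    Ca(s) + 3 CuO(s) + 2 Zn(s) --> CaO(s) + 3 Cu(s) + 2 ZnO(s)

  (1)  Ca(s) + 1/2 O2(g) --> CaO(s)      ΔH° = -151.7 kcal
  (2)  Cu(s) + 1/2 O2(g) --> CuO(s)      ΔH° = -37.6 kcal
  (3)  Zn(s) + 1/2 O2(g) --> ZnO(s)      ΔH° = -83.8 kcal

(1) as written: -151.7 kcal
(2) reversed and × 3: (-3)·(-37.6) = +112.8 kcal
(3) × 2: (2)·(-83.8) = -167.6 kcal
ΔH° = (1)·(-151.7) + (-3)·(-37.6) + (2)·(-83.8) = -206.5 kcal

ΔH° = -206.5 kcal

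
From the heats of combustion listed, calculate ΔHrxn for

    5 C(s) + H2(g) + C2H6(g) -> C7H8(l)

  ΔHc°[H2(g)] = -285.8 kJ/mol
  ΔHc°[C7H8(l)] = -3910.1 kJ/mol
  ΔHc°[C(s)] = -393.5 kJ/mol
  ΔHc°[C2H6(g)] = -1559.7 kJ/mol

With combustion enthalpies, reactants minus products:
= [5·(-393.5) + 1·(-285.8) + 1·(-1559.7)] − [1·(-3910.1)]
= 97.1 kJ/mol

ΔHrxn = 97.1 kJ/mol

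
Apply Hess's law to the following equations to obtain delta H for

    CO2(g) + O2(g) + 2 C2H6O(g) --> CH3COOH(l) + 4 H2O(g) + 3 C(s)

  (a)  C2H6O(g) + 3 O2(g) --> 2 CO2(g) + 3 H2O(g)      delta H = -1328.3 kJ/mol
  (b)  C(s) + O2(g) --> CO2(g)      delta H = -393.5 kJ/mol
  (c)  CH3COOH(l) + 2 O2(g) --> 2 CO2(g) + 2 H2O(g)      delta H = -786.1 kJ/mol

delta H = -690.0 kJ/mol

(a) × 2: (2)·(-1328.3) = -2656.6 kJ/mol
(b) reversed and × 3: (-3)·(-393.5) = +1180.5 kJ/mol
(c) reversed: +786.1 kJ/mol
delta H = (-2656.6) + (+1180.5) + (+786.1) = -690.0 kJ/mol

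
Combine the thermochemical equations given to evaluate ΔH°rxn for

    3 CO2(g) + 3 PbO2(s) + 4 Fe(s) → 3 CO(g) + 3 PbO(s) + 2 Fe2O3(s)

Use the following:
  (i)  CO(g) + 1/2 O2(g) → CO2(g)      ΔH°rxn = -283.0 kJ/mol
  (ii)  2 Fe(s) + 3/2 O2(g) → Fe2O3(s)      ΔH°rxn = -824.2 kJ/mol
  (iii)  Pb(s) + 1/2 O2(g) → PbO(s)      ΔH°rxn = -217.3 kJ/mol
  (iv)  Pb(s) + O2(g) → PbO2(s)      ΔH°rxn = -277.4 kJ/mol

(i) reversed and × 3: (-3)·(-283.0) = +849.0 kJ/mol
(ii) × 2: (2)·(-824.2) = -1648.4 kJ/mol
(iii) × 3: (3)·(-217.3) = -651.9 kJ/mol
(iv) reversed and × 3: (-3)·(-277.4) = +832.2 kJ/mol
ΔH°rxn = (-3)·(-283.0) + (2)·(-824.2) + (3)·(-217.3) + (-3)·(-277.4) = -619.1 kJ/mol

ΔH°rxn = -619.1 kJ/mol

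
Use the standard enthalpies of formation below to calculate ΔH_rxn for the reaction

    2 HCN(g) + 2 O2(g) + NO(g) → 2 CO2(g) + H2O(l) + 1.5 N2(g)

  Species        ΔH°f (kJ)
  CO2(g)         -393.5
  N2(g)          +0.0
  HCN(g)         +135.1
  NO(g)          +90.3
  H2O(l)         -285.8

ΔH_rxn = -1433.3 kJ

ΔH°rxn = Σ nΔHf°(products) − Σ nΔHf°(reactants).
Products: 2·(-393.5) + 1·(-285.8) + 3/2·(+0.0) = -1072.8
Reactants: 2·(+135.1) + 2·(+0.0) + 1·(+90.3) = +360.5
ΔH_rxn = (-1072.8) − (+360.5) = -1433.3 kJ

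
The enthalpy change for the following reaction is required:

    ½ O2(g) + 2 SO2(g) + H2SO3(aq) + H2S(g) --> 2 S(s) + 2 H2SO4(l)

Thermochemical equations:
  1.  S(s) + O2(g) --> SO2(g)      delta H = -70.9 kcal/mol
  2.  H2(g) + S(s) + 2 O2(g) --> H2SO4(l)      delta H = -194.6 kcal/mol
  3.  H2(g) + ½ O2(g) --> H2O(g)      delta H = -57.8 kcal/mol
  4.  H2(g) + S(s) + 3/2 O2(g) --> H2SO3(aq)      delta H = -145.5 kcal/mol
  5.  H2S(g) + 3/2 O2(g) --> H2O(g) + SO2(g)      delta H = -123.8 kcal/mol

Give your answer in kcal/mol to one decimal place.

delta H = -97.0 kcal/mol

eq. 1 reversed and × 3: (-3)·(-70.9) = +212.7 kcal/mol
eq. 2 × 2 (scale by 2 for the 2 H2SO4(l)): (2)·(-194.6) = -389.2 kcal/mol
eq. 3 reversed: +57.8 kcal/mol
eq. 4 reversed (reverse to put H2SO3(aq) on the reactant side): +145.5 kcal/mol
eq. 5 as written (H2S(g) already on the reactant side): -123.8 kcal/mol
By Hess's law, delta H = (-3)·(-70.9) + (2)·(-194.6) + (-1)·(-57.8) + (-1)·(-145.5) + (1)·(-123.8) = -97.0 kcal/mol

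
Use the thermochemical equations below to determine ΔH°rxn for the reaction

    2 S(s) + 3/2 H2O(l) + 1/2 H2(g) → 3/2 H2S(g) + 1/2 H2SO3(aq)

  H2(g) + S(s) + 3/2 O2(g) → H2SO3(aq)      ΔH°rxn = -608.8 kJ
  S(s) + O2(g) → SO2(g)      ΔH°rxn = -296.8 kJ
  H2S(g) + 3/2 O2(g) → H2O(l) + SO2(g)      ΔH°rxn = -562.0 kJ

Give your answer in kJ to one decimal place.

equation 1 × 1/2: (1/2)·(-608.8) = -304.4 kJ
equation 2 × 3/2: (3/2)·(-296.8) = -445.2 kJ
equation 3 reversed and × 3/2: (-3/2)·(-562.0) = +843.0 kJ
Since enthalpy is a state function, ΔH°rxn = (1/2)·(-608.8) + (3/2)·(-296.8) + (-3/2)·(-562.0) = 93.4 kJ

ΔH°rxn = 93.4 kJ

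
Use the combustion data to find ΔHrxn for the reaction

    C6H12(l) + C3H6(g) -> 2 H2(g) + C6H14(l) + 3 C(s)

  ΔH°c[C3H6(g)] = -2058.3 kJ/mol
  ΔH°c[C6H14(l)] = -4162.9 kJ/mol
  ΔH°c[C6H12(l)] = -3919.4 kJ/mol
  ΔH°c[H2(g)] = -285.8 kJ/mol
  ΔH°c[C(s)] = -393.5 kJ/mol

Using ΔH = Σ nΔHc°(reactants) − Σ nΔHc°(products):
= [1·(-3919.4) + 1·(-2058.3)] − [2·(-285.8) + 1·(-4162.9) + 3·(-393.5)]
= -62.7 kJ/mol

ΔHrxn = -62.7 kJ/mol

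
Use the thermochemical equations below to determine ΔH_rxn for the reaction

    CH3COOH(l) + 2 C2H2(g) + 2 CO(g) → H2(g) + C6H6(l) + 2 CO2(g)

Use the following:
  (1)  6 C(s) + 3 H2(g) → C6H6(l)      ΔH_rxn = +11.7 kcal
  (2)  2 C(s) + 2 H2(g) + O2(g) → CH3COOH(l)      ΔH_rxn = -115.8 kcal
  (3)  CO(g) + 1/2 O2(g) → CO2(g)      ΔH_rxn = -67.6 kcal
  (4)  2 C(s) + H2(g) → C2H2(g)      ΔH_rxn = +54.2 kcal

(1) as written (C6H6(l) already on the product side): +11.7 kcal
(2) reversed (reverse to put CH3COOH(l) on the reactant side): +115.8 kcal
(3) × 2 (×2 to match 2 CO(g) in the target): (2)·(-67.6) = -135.2 kcal
(4) reversed and × 2 (C2H2(g) must end up as a reactant; ×2 to match 2 C2H2(g) in the target): (-2)·(+54.2) = -108.4 kcal
ΔH_rxn = (1)·(+11.7) + (-1)·(-115.8) + (2)·(-67.6) + (-2)·(+54.2) = -116.1 kcal

ΔH_rxn = -116.1 kcal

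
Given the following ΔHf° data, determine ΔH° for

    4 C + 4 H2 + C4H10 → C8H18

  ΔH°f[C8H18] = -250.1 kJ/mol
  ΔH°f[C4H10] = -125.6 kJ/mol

Products: 1·(-250.1) = -250.1
Reactants: 4·(+0.0) + 4·(+0.0) + 1·(-125.6) = -125.6
ΔH° = (-250.1) − (-125.6) = -124.5 kJ/mol

ΔH° = -124.5 kJ/mol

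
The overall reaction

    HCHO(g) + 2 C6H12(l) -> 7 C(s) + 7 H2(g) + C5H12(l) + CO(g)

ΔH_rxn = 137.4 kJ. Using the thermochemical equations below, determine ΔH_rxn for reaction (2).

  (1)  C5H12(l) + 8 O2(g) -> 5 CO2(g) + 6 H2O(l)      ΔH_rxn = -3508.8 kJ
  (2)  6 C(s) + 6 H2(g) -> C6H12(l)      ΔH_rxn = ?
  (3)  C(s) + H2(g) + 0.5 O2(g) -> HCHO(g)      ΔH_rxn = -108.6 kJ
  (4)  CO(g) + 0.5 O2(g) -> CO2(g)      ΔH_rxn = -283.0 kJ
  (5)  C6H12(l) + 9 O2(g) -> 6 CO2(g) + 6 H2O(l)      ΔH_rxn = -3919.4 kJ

ΔH_rxn = -156.4 kJ

(1) reversed (reverse to put C5H12(l) on the product side): +3508.8 kJ
(2) reversed: contributes −x
(3) reversed (HCHO(g) must end up as a reactant): +108.6 kJ
(4) reversed (CO(g) must end up as a product): +283.0 kJ
(5) as written: -3919.4 kJ
+137.4 = (+3508.8) + (+108.6) + (+283.0) + (-3919.4) − x
x = (+137.4 − (-19.0)) / (-1) = -156.4 kJ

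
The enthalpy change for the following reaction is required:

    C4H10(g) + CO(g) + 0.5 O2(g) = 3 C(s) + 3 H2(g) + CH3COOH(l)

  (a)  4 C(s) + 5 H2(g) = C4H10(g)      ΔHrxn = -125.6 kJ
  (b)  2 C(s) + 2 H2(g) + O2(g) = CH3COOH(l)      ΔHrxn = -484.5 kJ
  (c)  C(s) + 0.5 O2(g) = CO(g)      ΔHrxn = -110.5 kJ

(a) reversed (C4H10(g) must end up as a reactant): +125.6 kJ
(b) as written (CH3COOH(l) already on the product side): -484.5 kJ
(c) reversed (reverse to put CO(g) on the reactant side): +110.5 kJ
ΔHrxn = (-1)·(-125.6) + (1)·(-484.5) + (-1)·(-110.5) = -248.4 kJ

ΔHrxn = -248.4 kJ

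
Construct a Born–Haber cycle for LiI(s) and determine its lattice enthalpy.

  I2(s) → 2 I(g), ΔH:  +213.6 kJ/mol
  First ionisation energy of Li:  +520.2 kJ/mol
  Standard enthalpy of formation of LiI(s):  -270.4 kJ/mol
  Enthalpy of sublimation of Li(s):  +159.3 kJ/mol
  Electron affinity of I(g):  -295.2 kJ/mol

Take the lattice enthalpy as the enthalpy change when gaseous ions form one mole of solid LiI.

U = -761.5 kJ/mol

ΔHf° = 1·ΔHsub + 1·(ΣIE) + 1/2·D(I2) + 1·EA + U
-270.4 = 1·(+159.3) + 1·(+520.2) + 1/2·(+213.6) + 1·(-295.2) + U
U = -270.4 − (+491.1) = -761.5 kJ/mol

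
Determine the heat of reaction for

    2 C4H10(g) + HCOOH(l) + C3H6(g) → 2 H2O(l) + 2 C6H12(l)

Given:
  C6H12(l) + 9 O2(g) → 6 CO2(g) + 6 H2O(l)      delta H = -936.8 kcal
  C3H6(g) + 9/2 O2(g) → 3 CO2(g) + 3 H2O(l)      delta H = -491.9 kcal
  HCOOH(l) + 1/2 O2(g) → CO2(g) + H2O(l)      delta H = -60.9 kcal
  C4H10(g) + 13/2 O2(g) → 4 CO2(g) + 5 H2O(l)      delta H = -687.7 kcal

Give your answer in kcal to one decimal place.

delta H = -54.6 kcal

equation 1 reversed and × 2: (-2)·(-936.8) = +1873.6 kcal
equation 2 as written: -491.9 kcal
equation 3 as written: -60.9 kcal
equation 4 × 2: (2)·(-687.7) = -1375.4 kcal
delta H = (-2)·(-936.8) + (1)·(-491.9) + (1)·(-60.9) + (2)·(-687.7) = -54.6 kcal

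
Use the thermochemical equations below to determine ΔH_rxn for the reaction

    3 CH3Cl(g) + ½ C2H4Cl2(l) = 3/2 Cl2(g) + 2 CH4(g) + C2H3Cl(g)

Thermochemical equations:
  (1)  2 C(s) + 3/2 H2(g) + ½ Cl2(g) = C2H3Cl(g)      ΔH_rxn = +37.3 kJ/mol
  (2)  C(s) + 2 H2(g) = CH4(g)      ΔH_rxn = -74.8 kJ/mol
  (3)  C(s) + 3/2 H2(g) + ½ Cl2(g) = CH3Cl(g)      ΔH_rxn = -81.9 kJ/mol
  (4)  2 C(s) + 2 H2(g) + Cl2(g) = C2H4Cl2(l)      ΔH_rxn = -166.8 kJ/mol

ΔH_rxn = 216.8 kJ/mol

(1) as written (C2H3Cl(g) already on the product side): +37.3 kJ/mol
(2) × 2 (×2 to match 2 CH4(g) in the target): (2)·(-74.8) = -149.6 kJ/mol
(3) reversed and × 3 (CH3Cl(g) must end up as a reactant; scale by 3 for the 3 CH3Cl(g)): (-3)·(-81.9) = +245.7 kJ/mol
(4) reversed and × 1/2 (reverse to put C2H4Cl2(l) on the reactant side; ×1/2 to match 1/2 C2H4Cl2(l) in the target): (-1/2)·(-166.8) = +83.4 kJ/mol
ΔH_rxn = (1)·(+37.3) + (2)·(-74.8) + (-3)·(-81.9) + (-1/2)·(-166.8) = 216.8 kJ/mol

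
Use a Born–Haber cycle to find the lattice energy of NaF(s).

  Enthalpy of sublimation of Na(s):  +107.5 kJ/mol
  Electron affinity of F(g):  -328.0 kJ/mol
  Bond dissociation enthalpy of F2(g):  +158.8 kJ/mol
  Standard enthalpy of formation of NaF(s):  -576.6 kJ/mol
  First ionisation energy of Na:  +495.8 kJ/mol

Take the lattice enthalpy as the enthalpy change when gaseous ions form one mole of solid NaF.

U = -931.3 kJ/mol

ΔHf° = 1·ΔHsub + 1·(ΣIE) + 1/2·D(F2) + 1·EA + U
-576.6 = 1·(+107.5) + 1·(+495.8) + 1/2·(+158.8) + 1·(-328.0) + U
U = -576.6 − (+354.7) = -931.3 kJ/mol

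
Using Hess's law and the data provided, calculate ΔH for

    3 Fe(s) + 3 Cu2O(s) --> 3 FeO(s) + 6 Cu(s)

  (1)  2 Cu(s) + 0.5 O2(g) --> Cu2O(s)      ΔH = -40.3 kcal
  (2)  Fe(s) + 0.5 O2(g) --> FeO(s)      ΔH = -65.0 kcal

ΔH = -74.1 kcal

(1) reversed and × 3 (reverse to put Cu2O(s) on the reactant side; ×3 to match 3 Cu2O(s) in the target): (-3)·(-40.3) = +120.9 kcal
(2) × 3 (×3 to match 3 FeO(s) in the target): (3)·(-65.0) = -195.0 kcal
By Hess's law, ΔH = (-3)·(-40.3) + (3)·(-65.0) = -74.1 kcal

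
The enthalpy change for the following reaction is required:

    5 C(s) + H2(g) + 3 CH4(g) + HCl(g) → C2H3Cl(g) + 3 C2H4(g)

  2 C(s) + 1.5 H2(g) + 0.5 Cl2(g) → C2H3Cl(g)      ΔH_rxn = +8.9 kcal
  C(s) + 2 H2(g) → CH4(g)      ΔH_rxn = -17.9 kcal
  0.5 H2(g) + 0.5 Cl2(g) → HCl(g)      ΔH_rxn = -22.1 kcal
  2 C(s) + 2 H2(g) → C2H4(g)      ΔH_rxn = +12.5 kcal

ΔH_rxn = 122.2 kcal

equation 1 as written (C2H3Cl(g) already on the product side): +8.9 kcal
equation 2 reversed and × 3 (CH4(g) must end up as a reactant; ×3 to match 3 CH4(g) in the target): (-3)·(-17.9) = +53.7 kcal
equation 3 reversed (reverse to put HCl(g) on the reactant side): +22.1 kcal
equation 4 × 3 (×3 to match 3 C2H4(g) in the target): (3)·(+12.5) = +37.5 kcal
ΔH_rxn = (1)·(+8.9) + (-3)·(-17.9) + (-1)·(-22.1) + (3)·(+12.5) = 122.2 kcal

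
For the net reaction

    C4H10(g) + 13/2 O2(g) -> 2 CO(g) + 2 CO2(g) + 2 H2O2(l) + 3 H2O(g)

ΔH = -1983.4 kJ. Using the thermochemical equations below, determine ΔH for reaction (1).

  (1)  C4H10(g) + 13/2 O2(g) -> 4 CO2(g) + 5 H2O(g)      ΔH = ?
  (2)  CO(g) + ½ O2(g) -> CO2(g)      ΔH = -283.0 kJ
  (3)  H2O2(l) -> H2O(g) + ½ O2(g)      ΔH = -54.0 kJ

(1) as written (C4H10(g) already on the reactant side): contributes x
(2) reversed and × 2 (CO(g) must end up as a product; ×2 to match 2 CO(g) in the target): (-2)·(-283.0) = +566.0 kJ
(3) reversed and × 2 (H2O2(l) must end up as a product; ×2 to match 2 H2O2(l) in the target): (-2)·(-54.0) = +108.0 kJ
-1983.4 = (+566.0) + (+108.0) + x
x = (-1983.4 − (+674.0)) / (1) = -2657.4 kJ

ΔH = -2657.4 kJ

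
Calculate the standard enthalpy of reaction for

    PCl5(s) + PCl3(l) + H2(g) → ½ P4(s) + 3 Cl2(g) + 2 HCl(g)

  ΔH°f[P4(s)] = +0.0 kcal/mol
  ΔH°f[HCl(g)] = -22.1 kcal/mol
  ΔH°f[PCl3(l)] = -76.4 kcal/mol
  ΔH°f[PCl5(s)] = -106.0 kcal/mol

ΔH_rxn = 138.2 kcal/mol

Products: 1/2·(+0.0) + 3·(+0.0) + 2·(-22.1) = -44.2
Reactants: 1·(-106.0) + 1·(-76.4) + 1·(+0.0) = -182.4
ΔH_rxn = (-44.2) − (-182.4) = 138.2 kcal/mol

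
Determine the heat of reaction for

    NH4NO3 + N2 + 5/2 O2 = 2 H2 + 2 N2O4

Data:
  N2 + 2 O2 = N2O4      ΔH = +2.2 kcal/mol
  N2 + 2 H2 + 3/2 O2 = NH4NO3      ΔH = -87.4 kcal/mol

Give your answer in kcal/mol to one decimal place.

ΔH = 91.8 kcal/mol

equation 1 × 2: (2)·(+2.2) = +4.4 kcal/mol
equation 2 reversed: +87.4 kcal/mol
Summing the manipulated equations, ΔH = (2)·(+2.2) + (-1)·(-87.4) = 91.8 kcal/mol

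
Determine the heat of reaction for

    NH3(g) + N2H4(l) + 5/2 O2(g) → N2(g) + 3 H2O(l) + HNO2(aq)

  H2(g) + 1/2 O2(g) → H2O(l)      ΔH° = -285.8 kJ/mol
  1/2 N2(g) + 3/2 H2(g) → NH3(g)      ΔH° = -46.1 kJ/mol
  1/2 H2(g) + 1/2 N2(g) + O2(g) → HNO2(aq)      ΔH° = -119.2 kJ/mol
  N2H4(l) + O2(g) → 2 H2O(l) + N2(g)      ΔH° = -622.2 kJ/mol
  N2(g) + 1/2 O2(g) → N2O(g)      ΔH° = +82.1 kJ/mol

equation 1 as written: -285.8 kJ/mol
equation 2 reversed (NH3(g) must end up as a reactant): +46.1 kJ/mol
equation 3 as written (HNO2(aq) already on the product side): -119.2 kJ/mol
equation 4 as written (N2H4(l) already on the reactant side): -622.2 kJ/mol
equation 5: not needed (N2O(g) appears nowhere else).
Since enthalpy is a state function, ΔH° = (1)·(-285.8) + (-1)·(-46.1) + (1)·(-119.2) + (1)·(-622.2) = -981.1 kJ/mol

ΔH° = -981.1 kJ/mol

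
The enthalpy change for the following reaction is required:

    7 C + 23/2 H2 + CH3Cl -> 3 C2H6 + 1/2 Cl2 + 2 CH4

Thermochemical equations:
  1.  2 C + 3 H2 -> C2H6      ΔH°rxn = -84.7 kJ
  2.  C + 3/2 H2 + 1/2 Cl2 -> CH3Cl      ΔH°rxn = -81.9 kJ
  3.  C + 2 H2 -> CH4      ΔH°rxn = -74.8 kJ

ΔH°rxn = -321.8 kJ

eq. 1 × 3: (3)·(-84.7) = -254.1 kJ
eq. 2 reversed: +81.9 kJ
eq. 3 × 2: (2)·(-74.8) = -149.6 kJ
Since enthalpy is a state function, ΔH°rxn = (-254.1) + (+81.9) + (-149.6) = -321.8 kJ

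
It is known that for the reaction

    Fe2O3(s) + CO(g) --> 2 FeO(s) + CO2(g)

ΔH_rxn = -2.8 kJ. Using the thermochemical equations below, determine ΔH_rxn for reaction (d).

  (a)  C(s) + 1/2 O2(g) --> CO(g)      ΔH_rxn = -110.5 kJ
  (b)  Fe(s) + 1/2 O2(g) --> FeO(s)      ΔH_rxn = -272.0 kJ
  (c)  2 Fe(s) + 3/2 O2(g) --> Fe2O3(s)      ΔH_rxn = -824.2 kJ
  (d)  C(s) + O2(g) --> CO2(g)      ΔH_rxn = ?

(a) reversed: +110.5 kJ
(b) × 2: (2)·(-272.0) = -544.0 kJ
(c) reversed: +824.2 kJ
(d) as written: contributes x
-2.8 = (+110.5) + (-544.0) + (+824.2) + x
x = (-2.8 − (+390.7)) / (1) = -393.5 kJ

ΔH_rxn = -393.5 kJ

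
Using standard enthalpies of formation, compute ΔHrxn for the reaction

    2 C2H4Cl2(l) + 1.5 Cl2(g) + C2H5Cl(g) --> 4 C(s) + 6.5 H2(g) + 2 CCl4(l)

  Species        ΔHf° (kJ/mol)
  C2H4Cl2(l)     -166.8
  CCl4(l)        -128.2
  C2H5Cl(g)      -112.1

ΔH°rxn = Σ nΔHf°(products) − Σ nΔHf°(reactants).
Products: 4·(+0.0) + 13/2·(+0.0) + 2·(-128.2) = -256.4
Reactants: 2·(-166.8) + 3/2·(+0.0) + 1·(-112.1) = -445.7
ΔHrxn = (-256.4) − (-445.7) = 189.3 kJ/mol

ΔHrxn = 189.3 kJ/mol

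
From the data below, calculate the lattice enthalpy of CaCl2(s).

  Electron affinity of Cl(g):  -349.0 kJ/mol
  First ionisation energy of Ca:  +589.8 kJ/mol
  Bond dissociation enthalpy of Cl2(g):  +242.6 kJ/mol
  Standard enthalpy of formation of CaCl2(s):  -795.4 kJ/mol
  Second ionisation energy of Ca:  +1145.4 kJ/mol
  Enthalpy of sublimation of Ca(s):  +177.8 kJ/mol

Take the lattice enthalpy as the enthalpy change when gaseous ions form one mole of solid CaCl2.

ΔHf° = 1·ΔHsub + 1·(ΣIE) + 1·D(Cl2) + 2·EA + U
-795.4 = 1·(+177.8) + 1·(+1735.2) + 1·(+242.6) + 2·(-349.0) + U
U = -795.4 − (+1457.6) = -2253.0 kJ/mol

U = -2253.0 kJ/mol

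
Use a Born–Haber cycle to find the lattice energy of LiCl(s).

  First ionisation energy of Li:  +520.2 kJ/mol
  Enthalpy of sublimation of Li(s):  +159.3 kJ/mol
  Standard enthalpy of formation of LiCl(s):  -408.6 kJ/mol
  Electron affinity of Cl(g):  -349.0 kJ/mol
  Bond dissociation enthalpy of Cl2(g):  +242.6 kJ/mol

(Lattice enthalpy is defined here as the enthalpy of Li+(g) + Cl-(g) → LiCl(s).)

U = -860.4 kJ/mol

ΔHf° = 1·ΔHsub + 1·(ΣIE) + 1/2·D(Cl2) + 1·EA + U
-408.6 = 1·(+159.3) + 1·(+520.2) + 1/2·(+242.6) + 1·(-349.0) + U
U = -408.6 − (+451.8) = -860.4 kJ/mol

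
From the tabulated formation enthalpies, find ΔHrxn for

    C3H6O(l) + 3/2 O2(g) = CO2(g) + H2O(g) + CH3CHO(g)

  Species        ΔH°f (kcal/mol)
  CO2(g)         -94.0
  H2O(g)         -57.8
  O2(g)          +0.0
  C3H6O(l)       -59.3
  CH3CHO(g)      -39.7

ΔHrxn = -132.2 kcal/mol

ΔH°rxn = Σ nΔHf°(products) − Σ nΔHf°(reactants).
Products: 1·(-94.0) + 1·(-57.8) + 1·(-39.7) = -191.5
Reactants: 1·(-59.3) + 3/2·(+0.0) = -59.3
ΔHrxn = (-191.5) − (-59.3) = -132.2 kcal/mol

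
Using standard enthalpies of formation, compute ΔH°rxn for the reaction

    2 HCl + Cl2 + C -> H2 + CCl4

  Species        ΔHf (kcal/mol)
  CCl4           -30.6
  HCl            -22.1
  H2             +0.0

Products: 1·(+0.0) + 1·(-30.6) = -30.6
Reactants: 2·(-22.1) + 1·(+0.0) + 1·(+0.0) = -44.2
ΔH°rxn = (-30.6) − (-44.2) = 13.6 kcal/mol

ΔH°rxn = 13.6 kcal/mol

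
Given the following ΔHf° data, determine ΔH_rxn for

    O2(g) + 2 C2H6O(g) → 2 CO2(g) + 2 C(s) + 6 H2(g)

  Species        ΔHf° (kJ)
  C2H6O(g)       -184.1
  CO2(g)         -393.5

ΔH_rxn = -418.8 kJ

Products: 2·(-393.5) + 2·(+0.0) + 6·(+0.0) = -787.0
Reactants: 1·(+0.0) + 2·(-184.1) = -368.2
ΔH_rxn = (-787.0) − (-368.2) = -418.8 kJ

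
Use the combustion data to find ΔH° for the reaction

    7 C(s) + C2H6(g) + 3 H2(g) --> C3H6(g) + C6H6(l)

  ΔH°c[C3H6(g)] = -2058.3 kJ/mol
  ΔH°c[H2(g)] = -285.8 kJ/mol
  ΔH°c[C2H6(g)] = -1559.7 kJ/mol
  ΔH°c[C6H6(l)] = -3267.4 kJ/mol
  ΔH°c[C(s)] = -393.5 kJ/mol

Using ΔH = Σ nΔHc°(reactants) − Σ nΔHc°(products):
= [7·(-393.5) + 1·(-1559.7) + 3·(-285.8)] − [1·(-2058.3) + 1·(-3267.4)]
= 154.1 kJ/mol

ΔH° = 154.1 kJ/mol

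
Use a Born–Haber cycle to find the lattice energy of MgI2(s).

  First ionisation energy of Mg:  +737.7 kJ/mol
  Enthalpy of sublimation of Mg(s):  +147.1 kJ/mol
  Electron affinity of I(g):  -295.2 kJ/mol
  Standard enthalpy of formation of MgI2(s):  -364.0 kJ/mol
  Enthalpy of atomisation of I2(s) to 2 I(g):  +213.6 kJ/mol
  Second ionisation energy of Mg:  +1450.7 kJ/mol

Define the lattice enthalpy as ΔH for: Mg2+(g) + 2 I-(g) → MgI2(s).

U = -2322.7 kJ/mol

ΔHf° = 1·ΔHsub + 1·(ΣIE) + 1·D(I2) + 2·EA + U
-364.0 = 1·(+147.1) + 1·(+2188.4) + 1·(+213.6) + 2·(-295.2) + U
U = -364.0 − (+1958.7) = -2322.7 kJ/mol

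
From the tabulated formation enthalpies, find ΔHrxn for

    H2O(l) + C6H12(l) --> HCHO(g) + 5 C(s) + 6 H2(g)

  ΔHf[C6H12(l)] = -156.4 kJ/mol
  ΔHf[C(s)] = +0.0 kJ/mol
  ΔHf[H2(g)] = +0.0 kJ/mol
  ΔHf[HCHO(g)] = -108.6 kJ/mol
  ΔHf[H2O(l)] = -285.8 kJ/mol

Products: 1·(-108.6) + 5·(+0.0) + 6·(+0.0) = -108.6
Reactants: 1·(-285.8) + 1·(-156.4) = -442.2
ΔHrxn = (-108.6) − (-442.2) = 333.6 kJ/mol

ΔHrxn = 333.6 kJ/mol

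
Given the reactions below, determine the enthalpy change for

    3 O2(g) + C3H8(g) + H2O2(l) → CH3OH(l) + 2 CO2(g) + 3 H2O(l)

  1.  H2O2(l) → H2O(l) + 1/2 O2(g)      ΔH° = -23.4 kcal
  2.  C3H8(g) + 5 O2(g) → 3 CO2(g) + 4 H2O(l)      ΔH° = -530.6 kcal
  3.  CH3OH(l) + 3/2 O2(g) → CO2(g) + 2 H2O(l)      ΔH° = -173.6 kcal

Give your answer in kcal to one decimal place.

ΔH° = -380.4 kcal

eq. 1 as written (H2O2(l) already on the reactant side): -23.4 kcal
eq. 2 as written (C3H8(g) already on the reactant side): -530.6 kcal
eq. 3 reversed (reverse to put CH3OH(l) on the product side): +173.6 kcal
ΔH° = (1)·(-23.4) + (1)·(-530.6) + (-1)·(-173.6) = -380.4 kcal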